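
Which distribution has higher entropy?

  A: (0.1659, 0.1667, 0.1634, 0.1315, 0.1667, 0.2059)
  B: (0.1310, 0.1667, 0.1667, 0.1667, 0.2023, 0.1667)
B

Both distributions are close to uniform, making this a harder comparison.

H(A) = 2.5730 bits
H(B) = 2.5739 bits

The distribution closer to uniform has higher entropy.
Answer: B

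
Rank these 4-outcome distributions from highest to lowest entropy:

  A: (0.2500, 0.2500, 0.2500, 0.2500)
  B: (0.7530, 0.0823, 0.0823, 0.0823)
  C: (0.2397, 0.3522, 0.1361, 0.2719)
A > C > B

Key insight: Entropy is maximized by uniform distributions and minimized by concentrated distributions.

- Uniform distributions have maximum entropy log₂(4) = 2.0000 bits
- The more "peaked" or concentrated a distribution, the lower its entropy

Entropies:
  H(A) = 2.0000 bits
  H(B) = 1.1980 bits
  H(C) = 1.9267 bits

Ranking: A > C > B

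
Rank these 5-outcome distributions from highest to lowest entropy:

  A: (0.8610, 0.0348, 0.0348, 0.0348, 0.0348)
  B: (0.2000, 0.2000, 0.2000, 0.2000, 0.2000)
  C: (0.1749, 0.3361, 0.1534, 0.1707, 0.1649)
B > C > A

Key insight: Entropy is maximized by uniform distributions and minimized by concentrated distributions.

- Uniform distributions have maximum entropy log₂(5) = 2.3219 bits
- The more "peaked" or concentrated a distribution, the lower its entropy

Entropies:
  H(A) = 0.8596 bits
  H(B) = 2.3219 bits
  H(C) = 2.2477 bits

Ranking: B > C > A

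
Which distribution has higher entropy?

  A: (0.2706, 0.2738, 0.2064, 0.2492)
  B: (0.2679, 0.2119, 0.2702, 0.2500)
B

Both distributions are close to uniform, making this a harder comparison.

H(A) = 1.9914 bits
H(B) = 1.9935 bits

The distribution closer to uniform has higher entropy.
Answer: B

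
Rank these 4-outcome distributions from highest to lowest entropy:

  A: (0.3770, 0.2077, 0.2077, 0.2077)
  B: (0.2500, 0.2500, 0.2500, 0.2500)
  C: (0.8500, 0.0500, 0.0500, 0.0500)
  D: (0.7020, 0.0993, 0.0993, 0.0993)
B > A > D > C

Key insight: Entropy is maximized by uniform distributions and minimized by concentrated distributions.

Entropies:
  H(A) = 1.9433 bits
  H(B) = 2.0000 bits
  H(C) = 0.8476 bits
  H(D) = 1.3512 bits

Ranking: B > A > D > C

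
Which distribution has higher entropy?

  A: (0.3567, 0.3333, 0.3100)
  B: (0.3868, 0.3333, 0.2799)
A

Both distributions are close to uniform, making this a harder comparison.

H(A) = 1.5826 bits
H(B) = 1.5725 bits

The distribution closer to uniform has higher entropy.
Answer: A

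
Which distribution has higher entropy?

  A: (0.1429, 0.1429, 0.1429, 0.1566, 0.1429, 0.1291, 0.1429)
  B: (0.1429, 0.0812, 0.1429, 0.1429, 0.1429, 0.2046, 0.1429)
A

Both distributions are close to uniform, making this a harder comparison.

H(A) = 2.8054 bits
H(B) = 2.7676 bits

The distribution closer to uniform has higher entropy.
Answer: A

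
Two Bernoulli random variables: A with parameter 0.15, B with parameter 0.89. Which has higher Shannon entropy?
A

For binary distributions, entropy is maximized at p=0.5 and decreases as p moves toward 0 or 1.

H(A) = H(0.15) = 0.6098 bits
H(B) = H(0.89) = 0.4999 bits

Distribution A (p=0.15) is closer to uniform (p=0.5), so it has higher entropy.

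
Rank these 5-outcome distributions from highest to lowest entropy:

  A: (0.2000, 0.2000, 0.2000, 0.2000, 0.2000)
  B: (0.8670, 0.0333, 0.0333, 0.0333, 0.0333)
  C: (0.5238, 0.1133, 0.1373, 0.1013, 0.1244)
A > C > B

Key insight: Entropy is maximized by uniform distributions and minimized by concentrated distributions.

- Uniform distributions have maximum entropy log₂(5) = 2.3219 bits
- The more "peaked" or concentrated a distribution, the lower its entropy

Entropies:
  H(A) = 2.3219 bits
  H(B) = 0.8316 bits
  H(C) = 1.9464 bits

Ranking: A > C > B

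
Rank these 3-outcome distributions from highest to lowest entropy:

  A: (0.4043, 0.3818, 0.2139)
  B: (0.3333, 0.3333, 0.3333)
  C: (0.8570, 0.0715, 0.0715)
B > A > C

Key insight: Entropy is maximized by uniform distributions and minimized by concentrated distributions.

- Uniform distributions have maximum entropy log₂(3) = 1.5850 bits
- The more "peaked" or concentrated a distribution, the lower its entropy

Entropies:
  H(A) = 1.5345 bits
  H(B) = 1.5850 bits
  H(C) = 0.7350 bits

Ranking: B > A > C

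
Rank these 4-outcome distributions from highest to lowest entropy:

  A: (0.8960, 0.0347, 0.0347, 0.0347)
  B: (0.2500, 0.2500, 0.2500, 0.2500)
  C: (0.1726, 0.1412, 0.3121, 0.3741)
B > C > A

Key insight: Entropy is maximized by uniform distributions and minimized by concentrated distributions.

- Uniform distributions have maximum entropy log₂(4) = 2.0000 bits
- The more "peaked" or concentrated a distribution, the lower its entropy

Entropies:
  H(A) = 0.6464 bits
  H(B) = 2.0000 bits
  H(C) = 1.8911 bits

Ranking: B > C > A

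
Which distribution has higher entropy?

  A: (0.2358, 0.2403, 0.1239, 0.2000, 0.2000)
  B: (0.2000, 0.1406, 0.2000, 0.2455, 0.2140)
B

Both distributions are close to uniform, making this a harder comparison.

H(A) = 2.2879 bits
H(B) = 2.3001 bits

The distribution closer to uniform has higher entropy.
Answer: B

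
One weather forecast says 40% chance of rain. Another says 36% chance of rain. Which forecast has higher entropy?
40% forecast

Treat each forecast as a Bernoulli distribution. Binary entropy is maximized at p=0.5 and falls off symmetrically toward 0 or 1. The 40% forecast is closer to 50%, so it is more uncertain. H(40%) ≈ 0.971 bits, H(36%) ≈ 0.943 bits.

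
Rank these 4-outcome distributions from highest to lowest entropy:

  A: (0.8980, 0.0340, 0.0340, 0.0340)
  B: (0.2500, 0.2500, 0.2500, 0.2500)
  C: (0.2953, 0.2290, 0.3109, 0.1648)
B > C > A

Key insight: Entropy is maximized by uniform distributions and minimized by concentrated distributions.

- Uniform distributions have maximum entropy log₂(4) = 2.0000 bits
- The more "peaked" or concentrated a distribution, the lower its entropy

Entropies:
  H(A) = 0.6370 bits
  H(B) = 2.0000 bits
  H(C) = 1.9594 bits

Ranking: B > C > A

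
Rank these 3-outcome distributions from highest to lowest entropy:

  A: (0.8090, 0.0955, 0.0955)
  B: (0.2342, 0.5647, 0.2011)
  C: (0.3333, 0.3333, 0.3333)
C > B > A

Key insight: Entropy is maximized by uniform distributions and minimized by concentrated distributions.

- Uniform distributions have maximum entropy log₂(3) = 1.5850 bits
- The more "peaked" or concentrated a distribution, the lower its entropy

Entropies:
  H(A) = 0.8946 bits
  H(B) = 1.4213 bits
  H(C) = 1.5850 bits

Ranking: C > B > A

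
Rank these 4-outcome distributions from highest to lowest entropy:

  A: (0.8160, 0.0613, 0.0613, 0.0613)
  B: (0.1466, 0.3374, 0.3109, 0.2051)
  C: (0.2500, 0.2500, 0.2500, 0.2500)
C > B > A

Key insight: Entropy is maximized by uniform distributions and minimized by concentrated distributions.

- Uniform distributions have maximum entropy log₂(4) = 2.0000 bits
- The more "peaked" or concentrated a distribution, the lower its entropy

Entropies:
  H(A) = 0.9804 bits
  H(B) = 1.9277 bits
  H(C) = 2.0000 bits

Ranking: C > B > A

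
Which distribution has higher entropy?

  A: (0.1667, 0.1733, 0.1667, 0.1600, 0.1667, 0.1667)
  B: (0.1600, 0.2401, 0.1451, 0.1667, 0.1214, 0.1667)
A

Both distributions are close to uniform, making this a harder comparison.

H(A) = 2.5846 bits
H(B) = 2.5524 bits

The distribution closer to uniform has higher entropy.
Answer: A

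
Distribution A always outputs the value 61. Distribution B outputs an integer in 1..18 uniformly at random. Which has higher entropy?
B

A is deterministic, so H(A) = 0. B is uniform over 18 outcomes, so H(B) = log₂(18) = 4.170 bits. Any distribution with genuine randomness has higher entropy than a deterministic one.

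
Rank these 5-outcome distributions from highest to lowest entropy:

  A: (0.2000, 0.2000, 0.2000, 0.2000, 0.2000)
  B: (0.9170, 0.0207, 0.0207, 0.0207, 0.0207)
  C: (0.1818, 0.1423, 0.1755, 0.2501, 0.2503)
A > C > B

Key insight: Entropy is maximized by uniform distributions and minimized by concentrated distributions.

- Uniform distributions have maximum entropy log₂(5) = 2.3219 bits
- The more "peaked" or concentrated a distribution, the lower its entropy

Entropies:
  H(A) = 2.3219 bits
  H(B) = 0.5787 bits
  H(C) = 2.2883 bits

Ranking: A > C > B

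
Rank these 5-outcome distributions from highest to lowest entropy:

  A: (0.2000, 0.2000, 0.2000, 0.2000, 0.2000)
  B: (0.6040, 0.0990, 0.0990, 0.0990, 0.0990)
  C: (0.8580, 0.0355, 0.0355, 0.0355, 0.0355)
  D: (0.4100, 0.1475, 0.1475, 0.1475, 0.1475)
A > D > B > C

Key insight: Entropy is maximized by uniform distributions and minimized by concentrated distributions.

Entropies:
  H(A) = 2.3219 bits
  H(B) = 1.7606 bits
  H(C) = 0.8735 bits
  H(D) = 2.1565 bits

Ranking: A > D > B > C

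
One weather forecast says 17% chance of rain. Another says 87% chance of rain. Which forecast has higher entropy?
17% forecast

Treat each forecast as a Bernoulli distribution. Binary entropy is maximized at p=0.5 and falls off symmetrically toward 0 or 1. The 17% forecast is closer to 50%, so it is more uncertain. H(17%) ≈ 0.658 bits, H(87%) ≈ 0.557 bits.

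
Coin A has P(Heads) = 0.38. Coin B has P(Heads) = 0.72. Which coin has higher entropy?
A

For binary distributions, entropy is maximized at p=0.5 and decreases as p moves toward 0 or 1.

H(A) = H(0.38) = 0.9580 bits
H(B) = H(0.72) = 0.8555 bits

Distribution A (p=0.38) is closer to uniform (p=0.5), so it has higher entropy.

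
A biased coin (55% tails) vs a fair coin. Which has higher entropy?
Fair coin

The fair coin is uniform (p=0.5), maximizing binary entropy at 1 bit. The biased coin has H(0.55) ≈ 0.993 bits — its outcome is more predictable, so its entropy is lower.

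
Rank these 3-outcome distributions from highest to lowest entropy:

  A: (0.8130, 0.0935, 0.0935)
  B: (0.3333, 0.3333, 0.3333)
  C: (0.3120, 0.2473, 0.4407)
B > C > A

Key insight: Entropy is maximized by uniform distributions and minimized by concentrated distributions.

- Uniform distributions have maximum entropy log₂(3) = 1.5850 bits
- The more "peaked" or concentrated a distribution, the lower its entropy

Entropies:
  H(A) = 0.8822 bits
  H(B) = 1.5850 bits
  H(C) = 1.5437 bits

Ranking: B > C > A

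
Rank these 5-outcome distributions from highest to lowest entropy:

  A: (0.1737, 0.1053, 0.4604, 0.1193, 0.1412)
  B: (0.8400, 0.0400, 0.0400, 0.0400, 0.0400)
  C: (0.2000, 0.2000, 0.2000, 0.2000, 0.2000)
C > A > B

Key insight: Entropy is maximized by uniform distributions and minimized by concentrated distributions.

- Uniform distributions have maximum entropy log₂(5) = 2.3219 bits
- The more "peaked" or concentrated a distribution, the lower its entropy

Entropies:
  H(A) = 2.0607 bits
  H(B) = 0.9543 bits
  H(C) = 2.3219 bits

Ranking: C > A > B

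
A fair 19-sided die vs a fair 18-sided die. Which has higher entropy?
19-sided die

Both are uniform distributions; for uniform over n outcomes, H = log₂(n). H(19-sided) = log₂(19) = 4.248 bits and H(18-sided) = log₂(18) = 4.170 bits. More outcomes in a uniform distribution means higher entropy.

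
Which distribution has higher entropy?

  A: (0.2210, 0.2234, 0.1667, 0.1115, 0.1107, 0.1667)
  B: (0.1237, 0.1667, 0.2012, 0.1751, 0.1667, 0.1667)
B

Both distributions are close to uniform, making this a harder comparison.

H(A) = 2.5305 bits
H(B) = 2.5710 bits

The distribution closer to uniform has higher entropy.
Answer: B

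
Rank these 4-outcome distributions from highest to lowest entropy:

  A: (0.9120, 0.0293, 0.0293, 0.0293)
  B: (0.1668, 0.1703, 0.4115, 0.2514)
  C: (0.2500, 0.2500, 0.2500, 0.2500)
C > B > A

Key insight: Entropy is maximized by uniform distributions and minimized by concentrated distributions.

- Uniform distributions have maximum entropy log₂(4) = 2.0000 bits
- The more "peaked" or concentrated a distribution, the lower its entropy

Entropies:
  H(A) = 0.5692 bits
  H(B) = 1.8938 bits
  H(C) = 2.0000 bits

Ranking: C > B > A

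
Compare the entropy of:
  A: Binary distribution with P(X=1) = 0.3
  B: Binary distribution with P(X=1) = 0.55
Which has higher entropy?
B

For binary distributions, entropy is maximized at p=0.5 and decreases as p moves toward 0 or 1.

H(A) = H(0.3) = 0.8813 bits
H(B) = H(0.55) = 0.9928 bits

Distribution B (p=0.55) is closer to uniform (p=0.5), so it has higher entropy.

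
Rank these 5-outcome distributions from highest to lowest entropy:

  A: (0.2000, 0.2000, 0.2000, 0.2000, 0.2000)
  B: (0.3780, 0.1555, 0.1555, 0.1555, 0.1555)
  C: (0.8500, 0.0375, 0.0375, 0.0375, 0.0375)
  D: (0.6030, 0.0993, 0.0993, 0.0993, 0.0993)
A > B > D > C

Key insight: Entropy is maximized by uniform distributions and minimized by concentrated distributions.

Entropies:
  H(A) = 2.3219 bits
  H(B) = 2.2006 bits
  H(C) = 0.9098 bits
  H(D) = 1.7632 bits

Ranking: A > B > D > C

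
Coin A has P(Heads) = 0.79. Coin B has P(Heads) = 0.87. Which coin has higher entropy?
A

For binary distributions, entropy is maximized at p=0.5 and decreases as p moves toward 0 or 1.

H(A) = H(0.79) = 0.7415 bits
H(B) = H(0.87) = 0.5574 bits

Distribution A (p=0.79) is closer to uniform (p=0.5), so it has higher entropy.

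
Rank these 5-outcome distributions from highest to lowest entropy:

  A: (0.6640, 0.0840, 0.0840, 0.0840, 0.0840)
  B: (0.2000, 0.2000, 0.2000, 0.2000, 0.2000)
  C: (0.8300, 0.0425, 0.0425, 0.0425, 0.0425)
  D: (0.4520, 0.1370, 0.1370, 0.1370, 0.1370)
B > D > A > C

Key insight: Entropy is maximized by uniform distributions and minimized by concentrated distributions.

Entropies:
  H(A) = 1.5929 bits
  H(B) = 2.3219 bits
  H(C) = 0.9977 bits
  H(D) = 2.0893 bits

Ranking: B > D > A > C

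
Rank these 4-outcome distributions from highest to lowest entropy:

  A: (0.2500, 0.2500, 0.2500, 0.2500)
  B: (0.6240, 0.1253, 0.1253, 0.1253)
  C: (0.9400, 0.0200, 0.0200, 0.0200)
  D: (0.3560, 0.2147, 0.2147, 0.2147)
A > D > B > C

Key insight: Entropy is maximized by uniform distributions and minimized by concentrated distributions.

Entropies:
  H(A) = 2.0000 bits
  H(B) = 1.5511 bits
  H(C) = 0.4225 bits
  H(D) = 1.9600 bits

Ranking: A > D > B > C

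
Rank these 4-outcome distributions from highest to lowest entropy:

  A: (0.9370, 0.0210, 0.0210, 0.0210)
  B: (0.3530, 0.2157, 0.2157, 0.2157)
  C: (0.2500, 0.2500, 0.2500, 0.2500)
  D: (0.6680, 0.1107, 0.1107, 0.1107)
C > B > D > A

Key insight: Entropy is maximized by uniform distributions and minimized by concentrated distributions.

Entropies:
  H(A) = 0.4391 bits
  H(B) = 1.9622 bits
  H(C) = 2.0000 bits
  H(D) = 1.4432 bits

Ranking: C > B > D > A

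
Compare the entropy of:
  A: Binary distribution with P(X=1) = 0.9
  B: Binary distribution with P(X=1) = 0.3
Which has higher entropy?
B

For binary distributions, entropy is maximized at p=0.5 and decreases as p moves toward 0 or 1.

H(A) = H(0.9) = 0.4690 bits
H(B) = H(0.3) = 0.8813 bits

Distribution B (p=0.3) is closer to uniform (p=0.5), so it has higher entropy.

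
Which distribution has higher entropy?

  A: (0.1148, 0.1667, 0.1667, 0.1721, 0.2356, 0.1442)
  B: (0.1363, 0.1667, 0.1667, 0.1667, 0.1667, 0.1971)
B

Both distributions are close to uniform, making this a harder comparison.

H(A) = 2.5513 bits
H(B) = 2.5769 bits

The distribution closer to uniform has higher entropy.
Answer: B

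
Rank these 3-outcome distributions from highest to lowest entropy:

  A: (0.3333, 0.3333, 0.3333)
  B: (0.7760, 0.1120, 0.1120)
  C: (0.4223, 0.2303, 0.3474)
A > C > B

Key insight: Entropy is maximized by uniform distributions and minimized by concentrated distributions.

- Uniform distributions have maximum entropy log₂(3) = 1.5850 bits
- The more "peaked" or concentrated a distribution, the lower its entropy

Entropies:
  H(A) = 1.5850 bits
  H(B) = 0.9914 bits
  H(C) = 1.5430 bits

Ranking: A > C > B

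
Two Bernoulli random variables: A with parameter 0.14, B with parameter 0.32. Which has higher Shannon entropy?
B

For binary distributions, entropy is maximized at p=0.5 and decreases as p moves toward 0 or 1.

H(A) = H(0.14) = 0.5842 bits
H(B) = H(0.32) = 0.9044 bits

Distribution B (p=0.32) is closer to uniform (p=0.5), so it has higher entropy.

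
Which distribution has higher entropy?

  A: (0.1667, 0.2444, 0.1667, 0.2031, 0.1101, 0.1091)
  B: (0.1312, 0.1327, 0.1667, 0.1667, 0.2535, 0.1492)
B

Both distributions are close to uniform, making this a harder comparison.

H(A) = 2.5247 bits
H(B) = 2.5442 bits

The distribution closer to uniform has higher entropy.
Answer: B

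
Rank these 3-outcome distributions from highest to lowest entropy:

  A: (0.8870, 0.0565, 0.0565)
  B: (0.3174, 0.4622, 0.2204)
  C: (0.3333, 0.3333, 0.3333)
C > B > A

Key insight: Entropy is maximized by uniform distributions and minimized by concentrated distributions.

- Uniform distributions have maximum entropy log₂(3) = 1.5850 bits
- The more "peaked" or concentrated a distribution, the lower its entropy

Entropies:
  H(A) = 0.6219 bits
  H(B) = 1.5210 bits
  H(C) = 1.5850 bits

Ranking: C > B > A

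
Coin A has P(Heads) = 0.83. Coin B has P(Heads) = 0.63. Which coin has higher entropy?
B

For binary distributions, entropy is maximized at p=0.5 and decreases as p moves toward 0 or 1.

H(A) = H(0.83) = 0.6577 bits
H(B) = H(0.63) = 0.9507 bits

Distribution B (p=0.63) is closer to uniform (p=0.5), so it has higher entropy.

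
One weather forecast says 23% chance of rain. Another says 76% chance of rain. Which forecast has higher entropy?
76% forecast

Treat each forecast as a Bernoulli distribution. Binary entropy is maximized at p=0.5 and falls off symmetrically toward 0 or 1. The 76% forecast is closer to 50%, so it is more uncertain. H(23%) ≈ 0.778 bits, H(76%) ≈ 0.795 bits.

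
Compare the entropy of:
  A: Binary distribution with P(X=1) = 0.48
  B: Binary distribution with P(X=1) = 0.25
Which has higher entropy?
A

For binary distributions, entropy is maximized at p=0.5 and decreases as p moves toward 0 or 1.

H(A) = H(0.48) = 0.9988 bits
H(B) = H(0.25) = 0.8113 bits

Distribution A (p=0.48) is closer to uniform (p=0.5), so it has higher entropy.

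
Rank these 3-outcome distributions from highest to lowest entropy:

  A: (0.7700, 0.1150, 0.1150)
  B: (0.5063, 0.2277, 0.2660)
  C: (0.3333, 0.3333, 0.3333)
C > B > A

Key insight: Entropy is maximized by uniform distributions and minimized by concentrated distributions.

- Uniform distributions have maximum entropy log₂(3) = 1.5850 bits
- The more "peaked" or concentrated a distribution, the lower its entropy

Entropies:
  H(A) = 1.0080 bits
  H(B) = 1.4914 bits
  H(C) = 1.5850 bits

Ranking: C > B > A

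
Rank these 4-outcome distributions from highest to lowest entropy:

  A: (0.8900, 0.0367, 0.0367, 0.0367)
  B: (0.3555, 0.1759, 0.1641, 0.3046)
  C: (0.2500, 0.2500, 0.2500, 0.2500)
C > B > A

Key insight: Entropy is maximized by uniform distributions and minimized by concentrated distributions.

- Uniform distributions have maximum entropy log₂(4) = 2.0000 bits
- The more "peaked" or concentrated a distribution, the lower its entropy

Entropies:
  H(A) = 0.6743 bits
  H(B) = 1.9216 bits
  H(C) = 2.0000 bits

Ranking: C > B > A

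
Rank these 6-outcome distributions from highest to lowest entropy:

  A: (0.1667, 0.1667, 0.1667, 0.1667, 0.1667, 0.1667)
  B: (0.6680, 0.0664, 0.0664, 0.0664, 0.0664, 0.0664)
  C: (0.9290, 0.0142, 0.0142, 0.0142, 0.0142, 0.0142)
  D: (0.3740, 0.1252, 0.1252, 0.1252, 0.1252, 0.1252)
A > D > B > C

Key insight: Entropy is maximized by uniform distributions and minimized by concentrated distributions.

Entropies:
  H(A) = 2.5850 bits
  H(B) = 1.6878 bits
  H(C) = 0.5345 bits
  H(D) = 2.4072 bits

Ranking: A > D > B > C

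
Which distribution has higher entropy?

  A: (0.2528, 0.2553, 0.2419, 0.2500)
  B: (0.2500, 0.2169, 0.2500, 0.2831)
A

Both distributions are close to uniform, making this a harder comparison.

H(A) = 1.9997 bits
H(B) = 1.9936 bits

The distribution closer to uniform has higher entropy.
Answer: A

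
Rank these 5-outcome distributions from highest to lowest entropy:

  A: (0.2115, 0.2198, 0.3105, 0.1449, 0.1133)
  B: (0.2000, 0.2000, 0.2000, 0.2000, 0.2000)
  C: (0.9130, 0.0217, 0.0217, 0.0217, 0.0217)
B > A > C

Key insight: Entropy is maximized by uniform distributions and minimized by concentrated distributions.

- Uniform distributions have maximum entropy log₂(5) = 2.3219 bits
- The more "peaked" or concentrated a distribution, the lower its entropy

Entropies:
  H(A) = 2.2381 bits
  H(B) = 2.3219 bits
  H(C) = 0.6004 bits

Ranking: B > A > C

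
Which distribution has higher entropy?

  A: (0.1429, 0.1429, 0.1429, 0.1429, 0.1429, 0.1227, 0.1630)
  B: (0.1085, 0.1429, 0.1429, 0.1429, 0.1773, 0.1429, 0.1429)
A

Both distributions are close to uniform, making this a harder comparison.

H(A) = 2.8032 bits
H(B) = 2.7953 bits

The distribution closer to uniform has higher entropy.
Answer: A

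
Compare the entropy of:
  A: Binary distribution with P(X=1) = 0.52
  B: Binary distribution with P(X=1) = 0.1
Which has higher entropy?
A

For binary distributions, entropy is maximized at p=0.5 and decreases as p moves toward 0 or 1.

H(A) = H(0.52) = 0.9988 bits
H(B) = H(0.1) = 0.4690 bits

Distribution A (p=0.52) is closer to uniform (p=0.5), so it has higher entropy.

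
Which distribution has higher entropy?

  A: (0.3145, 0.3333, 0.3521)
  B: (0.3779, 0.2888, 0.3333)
A

Both distributions are close to uniform, making this a harder comparison.

H(A) = 1.5834 bits
H(B) = 1.5763 bits

The distribution closer to uniform has higher entropy.
Answer: A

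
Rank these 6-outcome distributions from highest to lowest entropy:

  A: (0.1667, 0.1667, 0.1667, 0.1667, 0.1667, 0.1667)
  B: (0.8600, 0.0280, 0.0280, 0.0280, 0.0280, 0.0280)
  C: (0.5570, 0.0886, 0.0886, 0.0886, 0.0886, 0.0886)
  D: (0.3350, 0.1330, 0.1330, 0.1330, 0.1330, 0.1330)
A > D > C > B

Key insight: Entropy is maximized by uniform distributions and minimized by concentrated distributions.

Entropies:
  H(A) = 2.5850 bits
  H(B) = 0.9093 bits
  H(C) = 2.0192 bits
  H(D) = 2.4640 bits

Ranking: A > D > C > B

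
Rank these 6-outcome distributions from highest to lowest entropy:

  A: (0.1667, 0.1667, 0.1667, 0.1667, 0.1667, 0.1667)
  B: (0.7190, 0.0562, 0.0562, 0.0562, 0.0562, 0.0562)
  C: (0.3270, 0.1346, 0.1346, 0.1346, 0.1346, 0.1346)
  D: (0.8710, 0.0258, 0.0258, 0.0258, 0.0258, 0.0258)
A > C > B > D

Key insight: Entropy is maximized by uniform distributions and minimized by concentrated distributions.

Entropies:
  H(A) = 2.5850 bits
  H(B) = 1.5093 bits
  H(C) = 2.4745 bits
  H(D) = 0.8542 bits

Ranking: A > C > B > D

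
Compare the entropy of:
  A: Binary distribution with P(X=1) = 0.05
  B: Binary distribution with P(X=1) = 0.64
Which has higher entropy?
B

For binary distributions, entropy is maximized at p=0.5 and decreases as p moves toward 0 or 1.

H(A) = H(0.05) = 0.2864 bits
H(B) = H(0.64) = 0.9427 bits

Distribution B (p=0.64) is closer to uniform (p=0.5), so it has higher entropy.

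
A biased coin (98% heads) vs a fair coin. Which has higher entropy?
Fair coin

The fair coin is uniform (p=0.5), maximizing binary entropy at 1 bit. The biased coin has H(0.98) ≈ 0.141 bits — its outcome is more predictable, so its entropy is lower.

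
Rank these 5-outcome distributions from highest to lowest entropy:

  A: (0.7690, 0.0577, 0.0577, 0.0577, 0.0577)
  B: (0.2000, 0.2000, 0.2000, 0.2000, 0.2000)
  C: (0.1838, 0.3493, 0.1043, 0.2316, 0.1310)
B > C > A

Key insight: Entropy is maximized by uniform distributions and minimized by concentrated distributions.

- Uniform distributions have maximum entropy log₂(5) = 2.3219 bits
- The more "peaked" or concentrated a distribution, the lower its entropy

Entropies:
  H(A) = 1.2418 bits
  H(B) = 2.3219 bits
  H(C) = 2.1922 bits

Ranking: B > C > A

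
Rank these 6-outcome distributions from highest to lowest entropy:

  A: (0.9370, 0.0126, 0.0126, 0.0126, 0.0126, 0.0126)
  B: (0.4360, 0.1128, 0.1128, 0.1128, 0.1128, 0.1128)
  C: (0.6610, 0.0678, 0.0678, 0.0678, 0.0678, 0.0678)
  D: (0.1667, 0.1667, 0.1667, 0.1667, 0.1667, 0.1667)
D > B > C > A

Key insight: Entropy is maximized by uniform distributions and minimized by concentrated distributions.

Entropies:
  H(A) = 0.4855 bits
  H(B) = 2.2977 bits
  H(C) = 1.7110 bits
  H(D) = 2.5850 bits

Ranking: D > B > C > A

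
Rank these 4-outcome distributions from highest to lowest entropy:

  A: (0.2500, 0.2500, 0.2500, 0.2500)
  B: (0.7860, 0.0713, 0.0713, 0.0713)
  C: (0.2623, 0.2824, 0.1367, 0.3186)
A > C > B

Key insight: Entropy is maximized by uniform distributions and minimized by concentrated distributions.

- Uniform distributions have maximum entropy log₂(4) = 2.0000 bits
- The more "peaked" or concentrated a distribution, the lower its entropy

Entropies:
  H(A) = 2.0000 bits
  H(B) = 1.0882 bits
  H(C) = 1.9398 bits

Ranking: A > C > B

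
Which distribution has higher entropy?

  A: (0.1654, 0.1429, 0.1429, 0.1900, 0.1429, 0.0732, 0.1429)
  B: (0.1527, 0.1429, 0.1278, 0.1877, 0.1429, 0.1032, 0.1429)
B

Both distributions are close to uniform, making this a harder comparison.

H(A) = 2.7648 bits
H(B) = 2.7877 bits

The distribution closer to uniform has higher entropy.
Answer: B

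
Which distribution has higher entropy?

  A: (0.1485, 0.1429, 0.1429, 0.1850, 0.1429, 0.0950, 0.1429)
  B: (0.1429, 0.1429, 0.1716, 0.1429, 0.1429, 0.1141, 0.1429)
B

Both distributions are close to uniform, making this a harder comparison.

H(A) = 2.7859 bits
H(B) = 2.7990 bits

The distribution closer to uniform has higher entropy.
Answer: B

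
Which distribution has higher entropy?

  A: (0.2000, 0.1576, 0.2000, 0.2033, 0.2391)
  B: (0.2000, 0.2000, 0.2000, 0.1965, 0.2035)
B

Both distributions are close to uniform, making this a harder comparison.

H(A) = 2.3097 bits
H(B) = 2.3218 bits

The distribution closer to uniform has higher entropy.
Answer: B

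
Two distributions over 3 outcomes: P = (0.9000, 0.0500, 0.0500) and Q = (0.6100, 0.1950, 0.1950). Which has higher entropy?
Q

P is highly concentrated on one outcome (90%), making it nearly deterministic. Q spreads its mass more evenly (max 61%). The more spread-out distribution has higher entropy: H(P) ≈ 0.569 bits, H(Q) ≈ 1.355 bits.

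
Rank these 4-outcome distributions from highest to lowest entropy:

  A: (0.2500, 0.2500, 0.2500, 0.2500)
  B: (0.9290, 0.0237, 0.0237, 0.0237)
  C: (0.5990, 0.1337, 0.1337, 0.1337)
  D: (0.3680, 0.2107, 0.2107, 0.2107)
A > D > C > B

Key insight: Entropy is maximized by uniform distributions and minimized by concentrated distributions.

Entropies:
  H(A) = 2.0000 bits
  H(B) = 0.4822 bits
  H(C) = 1.6071 bits
  H(D) = 1.9508 bits

Ranking: A > D > C > B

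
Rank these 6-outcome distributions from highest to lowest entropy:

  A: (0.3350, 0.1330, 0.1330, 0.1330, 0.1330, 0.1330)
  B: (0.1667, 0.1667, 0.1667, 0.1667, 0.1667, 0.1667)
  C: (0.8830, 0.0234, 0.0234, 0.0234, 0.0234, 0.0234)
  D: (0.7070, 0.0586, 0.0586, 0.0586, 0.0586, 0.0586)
B > A > D > C

Key insight: Entropy is maximized by uniform distributions and minimized by concentrated distributions.

Entropies:
  H(A) = 2.4640 bits
  H(B) = 2.5850 bits
  H(C) = 0.7923 bits
  H(D) = 1.5529 bits

Ranking: B > A > D > C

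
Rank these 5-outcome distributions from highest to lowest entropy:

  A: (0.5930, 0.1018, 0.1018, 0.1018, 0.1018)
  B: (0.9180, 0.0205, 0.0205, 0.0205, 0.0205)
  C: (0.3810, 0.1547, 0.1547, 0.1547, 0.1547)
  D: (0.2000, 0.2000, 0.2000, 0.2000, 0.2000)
D > C > A > B

Key insight: Entropy is maximized by uniform distributions and minimized by concentrated distributions.

Entropies:
  H(A) = 1.7889 bits
  H(B) = 0.5732 bits
  H(C) = 2.1967 bits
  H(D) = 2.3219 bits

Ranking: D > C > A > B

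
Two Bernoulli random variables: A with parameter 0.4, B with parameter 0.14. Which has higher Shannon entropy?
A

For binary distributions, entropy is maximized at p=0.5 and decreases as p moves toward 0 or 1.

H(A) = H(0.4) = 0.9710 bits
H(B) = H(0.14) = 0.5842 bits

Distribution A (p=0.4) is closer to uniform (p=0.5), so it has higher entropy.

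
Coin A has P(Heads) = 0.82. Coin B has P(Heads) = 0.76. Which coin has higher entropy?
B

For binary distributions, entropy is maximized at p=0.5 and decreases as p moves toward 0 or 1.

H(A) = H(0.82) = 0.6801 bits
H(B) = H(0.76) = 0.7950 bits

Distribution B (p=0.76) is closer to uniform (p=0.5), so it has higher entropy.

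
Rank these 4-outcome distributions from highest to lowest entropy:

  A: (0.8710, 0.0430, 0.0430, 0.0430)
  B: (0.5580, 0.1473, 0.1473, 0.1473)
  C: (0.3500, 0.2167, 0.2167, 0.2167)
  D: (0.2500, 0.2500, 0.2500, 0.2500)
D > C > B > A

Key insight: Entropy is maximized by uniform distributions and minimized by concentrated distributions.

Entropies:
  H(A) = 0.7591 bits
  H(B) = 1.6908 bits
  H(C) = 1.9643 bits
  H(D) = 2.0000 bits

Ranking: D > C > B > A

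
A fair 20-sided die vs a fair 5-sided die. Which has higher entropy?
20-sided die

Both are uniform distributions; for uniform over n outcomes, H = log₂(n). H(20-sided) = log₂(20) = 4.322 bits and H(5-sided) = log₂(5) = 2.322 bits. More outcomes in a uniform distribution means higher entropy.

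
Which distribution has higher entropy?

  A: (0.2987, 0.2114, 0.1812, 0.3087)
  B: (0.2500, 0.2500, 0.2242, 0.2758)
B

Both distributions are close to uniform, making this a harder comparison.

H(A) = 1.9646 bits
H(B) = 1.9962 bits

The distribution closer to uniform has higher entropy.
Answer: B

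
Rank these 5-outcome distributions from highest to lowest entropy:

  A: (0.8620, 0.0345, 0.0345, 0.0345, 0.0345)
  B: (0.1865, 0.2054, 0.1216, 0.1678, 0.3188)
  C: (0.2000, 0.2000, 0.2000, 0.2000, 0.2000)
C > B > A

Key insight: Entropy is maximized by uniform distributions and minimized by concentrated distributions.

- Uniform distributions have maximum entropy log₂(5) = 2.3219 bits
- The more "peaked" or concentrated a distribution, the lower its entropy

Entropies:
  H(A) = 0.8550 bits
  H(B) = 2.2483 bits
  H(C) = 2.3219 bits

Ranking: C > B > A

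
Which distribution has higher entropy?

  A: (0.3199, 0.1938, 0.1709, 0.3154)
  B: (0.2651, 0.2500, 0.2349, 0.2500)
B

Both distributions are close to uniform, making this a harder comparison.

H(A) = 1.9455 bits
H(B) = 1.9987 bits

The distribution closer to uniform has higher entropy.
Answer: B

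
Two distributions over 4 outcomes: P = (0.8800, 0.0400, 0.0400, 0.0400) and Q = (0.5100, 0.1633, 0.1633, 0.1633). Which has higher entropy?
Q

P is highly concentrated on one outcome (88%), making it nearly deterministic. Q spreads its mass more evenly (max 51%). The more spread-out distribution has higher entropy: H(P) ≈ 0.720 bits, H(Q) ≈ 1.776 bits.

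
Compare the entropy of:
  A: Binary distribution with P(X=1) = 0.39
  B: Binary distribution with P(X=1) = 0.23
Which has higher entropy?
A

For binary distributions, entropy is maximized at p=0.5 and decreases as p moves toward 0 or 1.

H(A) = H(0.39) = 0.9648 bits
H(B) = H(0.23) = 0.7780 bits

Distribution A (p=0.39) is closer to uniform (p=0.5), so it has higher entropy.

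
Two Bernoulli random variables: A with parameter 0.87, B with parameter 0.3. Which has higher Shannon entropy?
B

For binary distributions, entropy is maximized at p=0.5 and decreases as p moves toward 0 or 1.

H(A) = H(0.87) = 0.5574 bits
H(B) = H(0.3) = 0.8813 bits

Distribution B (p=0.3) is closer to uniform (p=0.5), so it has higher entropy.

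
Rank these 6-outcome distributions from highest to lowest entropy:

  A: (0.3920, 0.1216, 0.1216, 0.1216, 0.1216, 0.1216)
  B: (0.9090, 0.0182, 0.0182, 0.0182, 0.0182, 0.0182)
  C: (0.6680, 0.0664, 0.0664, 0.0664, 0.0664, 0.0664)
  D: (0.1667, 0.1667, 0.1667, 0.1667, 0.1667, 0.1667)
D > A > C > B

Key insight: Entropy is maximized by uniform distributions and minimized by concentrated distributions.

Entropies:
  H(A) = 2.3778 bits
  H(B) = 0.6511 bits
  H(C) = 1.6878 bits
  H(D) = 2.5850 bits

Ranking: D > A > C > B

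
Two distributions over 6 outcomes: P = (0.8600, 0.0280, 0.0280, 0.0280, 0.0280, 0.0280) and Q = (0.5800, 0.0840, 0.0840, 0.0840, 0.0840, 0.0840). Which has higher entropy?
Q

P is highly concentrated on one outcome (86%), making it nearly deterministic. Q spreads its mass more evenly (max 58%). The more spread-out distribution has higher entropy: H(P) ≈ 0.909 bits, H(Q) ≈ 1.957 bits.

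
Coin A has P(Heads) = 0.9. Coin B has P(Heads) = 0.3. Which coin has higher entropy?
B

For binary distributions, entropy is maximized at p=0.5 and decreases as p moves toward 0 or 1.

H(A) = H(0.9) = 0.4690 bits
H(B) = H(0.3) = 0.8813 bits

Distribution B (p=0.3) is closer to uniform (p=0.5), so it has higher entropy.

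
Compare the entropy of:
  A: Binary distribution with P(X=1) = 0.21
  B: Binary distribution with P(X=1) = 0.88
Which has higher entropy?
A

For binary distributions, entropy is maximized at p=0.5 and decreases as p moves toward 0 or 1.

H(A) = H(0.21) = 0.7415 bits
H(B) = H(0.88) = 0.5294 bits

Distribution A (p=0.21) is closer to uniform (p=0.5), so it has higher entropy.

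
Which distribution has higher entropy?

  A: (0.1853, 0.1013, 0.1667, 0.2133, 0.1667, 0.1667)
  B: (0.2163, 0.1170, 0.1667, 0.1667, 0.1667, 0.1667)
B

Both distributions are close to uniform, making this a harder comparison.

H(A) = 2.5533 bits
H(B) = 2.5633 bits

The distribution closer to uniform has higher entropy.
Answer: B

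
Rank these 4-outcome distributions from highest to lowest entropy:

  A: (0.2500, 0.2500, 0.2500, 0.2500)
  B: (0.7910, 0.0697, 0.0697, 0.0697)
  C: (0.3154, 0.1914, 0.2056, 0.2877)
A > C > B

Key insight: Entropy is maximized by uniform distributions and minimized by concentrated distributions.

- Uniform distributions have maximum entropy log₂(4) = 2.0000 bits
- The more "peaked" or concentrated a distribution, the lower its entropy

Entropies:
  H(A) = 2.0000 bits
  H(B) = 1.0708 bits
  H(C) = 1.9679 bits

Ranking: A > C > B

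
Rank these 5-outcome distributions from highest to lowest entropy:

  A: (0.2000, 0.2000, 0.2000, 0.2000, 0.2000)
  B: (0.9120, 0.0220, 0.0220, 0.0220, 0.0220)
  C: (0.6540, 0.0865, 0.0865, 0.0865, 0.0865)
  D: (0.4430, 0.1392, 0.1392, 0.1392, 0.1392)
A > D > C > B

Key insight: Entropy is maximized by uniform distributions and minimized by concentrated distributions.

Entropies:
  H(A) = 2.3219 bits
  H(B) = 0.6058 bits
  H(C) = 1.6224 bits
  H(D) = 2.1046 bits

Ranking: A > D > C > B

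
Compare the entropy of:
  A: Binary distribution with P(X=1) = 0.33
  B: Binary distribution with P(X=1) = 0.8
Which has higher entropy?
A

For binary distributions, entropy is maximized at p=0.5 and decreases as p moves toward 0 or 1.

H(A) = H(0.33) = 0.9149 bits
H(B) = H(0.8) = 0.7219 bits

Distribution A (p=0.33) is closer to uniform (p=0.5), so it has higher entropy.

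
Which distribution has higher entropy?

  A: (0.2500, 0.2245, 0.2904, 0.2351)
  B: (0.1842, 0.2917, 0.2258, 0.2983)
A

Both distributions are close to uniform, making this a harder comparison.

H(A) = 1.9929 bits
H(B) = 1.9734 bits

The distribution closer to uniform has higher entropy.
Answer: A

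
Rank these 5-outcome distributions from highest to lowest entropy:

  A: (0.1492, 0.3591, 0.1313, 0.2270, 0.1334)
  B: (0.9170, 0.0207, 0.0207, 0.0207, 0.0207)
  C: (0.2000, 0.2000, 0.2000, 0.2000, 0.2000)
C > A > B

Key insight: Entropy is maximized by uniform distributions and minimized by concentrated distributions.

- Uniform distributions have maximum entropy log₂(5) = 2.3219 bits
- The more "peaked" or concentrated a distribution, the lower its entropy

Entropies:
  H(A) = 2.1979 bits
  H(B) = 0.5787 bits
  H(C) = 2.3219 bits

Ranking: C > A > B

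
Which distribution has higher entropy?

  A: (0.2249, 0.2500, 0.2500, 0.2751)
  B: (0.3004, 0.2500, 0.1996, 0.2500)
A

Both distributions are close to uniform, making this a harder comparison.

H(A) = 1.9964 bits
H(B) = 1.9853 bits

The distribution closer to uniform has higher entropy.
Answer: A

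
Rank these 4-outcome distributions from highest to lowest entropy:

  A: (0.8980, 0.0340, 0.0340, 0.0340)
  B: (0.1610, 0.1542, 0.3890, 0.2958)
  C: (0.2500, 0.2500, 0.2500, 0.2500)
C > B > A

Key insight: Entropy is maximized by uniform distributions and minimized by concentrated distributions.

- Uniform distributions have maximum entropy log₂(4) = 2.0000 bits
- The more "peaked" or concentrated a distribution, the lower its entropy

Entropies:
  H(A) = 0.6370 bits
  H(B) = 1.8898 bits
  H(C) = 2.0000 bits

Ranking: C > B > A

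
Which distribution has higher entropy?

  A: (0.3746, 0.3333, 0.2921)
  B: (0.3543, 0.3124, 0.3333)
B

Both distributions are close to uniform, making this a harder comparison.

H(A) = 1.5776 bits
H(B) = 1.5831 bits

The distribution closer to uniform has higher entropy.
Answer: B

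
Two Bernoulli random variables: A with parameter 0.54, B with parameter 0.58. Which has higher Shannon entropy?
A

For binary distributions, entropy is maximized at p=0.5 and decreases as p moves toward 0 or 1.

H(A) = H(0.54) = 0.9954 bits
H(B) = H(0.58) = 0.9815 bits

Distribution A (p=0.54) is closer to uniform (p=0.5), so it has higher entropy.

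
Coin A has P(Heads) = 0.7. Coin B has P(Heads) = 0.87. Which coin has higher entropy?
A

For binary distributions, entropy is maximized at p=0.5 and decreases as p moves toward 0 or 1.

H(A) = H(0.7) = 0.8813 bits
H(B) = H(0.87) = 0.5574 bits

Distribution A (p=0.7) is closer to uniform (p=0.5), so it has higher entropy.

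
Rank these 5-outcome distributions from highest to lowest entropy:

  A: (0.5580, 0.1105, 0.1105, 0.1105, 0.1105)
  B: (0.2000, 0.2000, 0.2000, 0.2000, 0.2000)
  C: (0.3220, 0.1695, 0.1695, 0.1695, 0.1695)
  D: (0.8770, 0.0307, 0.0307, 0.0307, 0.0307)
B > C > A > D

Key insight: Entropy is maximized by uniform distributions and minimized by concentrated distributions.

Entropies:
  H(A) = 1.8743 bits
  H(B) = 2.3219 bits
  H(C) = 2.2625 bits
  H(D) = 0.7839 bits

Ranking: B > C > A > D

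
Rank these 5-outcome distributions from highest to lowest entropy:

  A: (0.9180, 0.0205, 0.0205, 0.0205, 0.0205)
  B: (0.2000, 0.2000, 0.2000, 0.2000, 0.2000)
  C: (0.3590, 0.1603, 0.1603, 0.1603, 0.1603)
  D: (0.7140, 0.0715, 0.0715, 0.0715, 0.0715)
B > C > D > A

Key insight: Entropy is maximized by uniform distributions and minimized by concentrated distributions.

Entropies:
  H(A) = 0.5732 bits
  H(B) = 2.3219 bits
  H(C) = 2.2238 bits
  H(D) = 1.4355 bits

Ranking: B > C > D > A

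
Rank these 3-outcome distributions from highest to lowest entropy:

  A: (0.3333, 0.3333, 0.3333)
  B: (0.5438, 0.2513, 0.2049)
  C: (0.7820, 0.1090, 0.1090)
A > B > C

Key insight: Entropy is maximized by uniform distributions and minimized by concentrated distributions.

- Uniform distributions have maximum entropy log₂(3) = 1.5850 bits
- The more "peaked" or concentrated a distribution, the lower its entropy

Entropies:
  H(A) = 1.5850 bits
  H(B) = 1.4472 bits
  H(C) = 0.9745 bits

Ranking: A > B > C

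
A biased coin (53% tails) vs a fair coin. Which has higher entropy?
Fair coin

The fair coin is uniform (p=0.5), maximizing binary entropy at 1 bit. The biased coin has H(0.53) ≈ 0.997 bits — its outcome is more predictable, so its entropy is lower.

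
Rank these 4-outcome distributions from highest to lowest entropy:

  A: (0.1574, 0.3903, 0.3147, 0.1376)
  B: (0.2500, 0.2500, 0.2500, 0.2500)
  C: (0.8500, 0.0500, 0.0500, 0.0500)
B > A > C

Key insight: Entropy is maximized by uniform distributions and minimized by concentrated distributions.

- Uniform distributions have maximum entropy log₂(4) = 2.0000 bits
- The more "peaked" or concentrated a distribution, the lower its entropy

Entropies:
  H(A) = 1.8683 bits
  H(B) = 2.0000 bits
  H(C) = 0.8476 bits

Ranking: B > A > C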